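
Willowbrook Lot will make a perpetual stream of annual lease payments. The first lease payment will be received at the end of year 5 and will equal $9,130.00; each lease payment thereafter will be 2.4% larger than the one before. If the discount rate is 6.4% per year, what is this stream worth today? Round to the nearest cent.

Value at end of year 4: C₁ / (r − g) = $9,130.00 / (0.064 − 0.024) = $228,250.0000
Discount to today: PV = $228,250.0000 / (1 + 0.064)^4 = $228,250.0000 / 1.281641 = $178,091.94

$178091.94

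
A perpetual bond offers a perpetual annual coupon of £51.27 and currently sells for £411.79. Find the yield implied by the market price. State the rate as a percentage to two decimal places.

P = C/r ⇒ r = C/P = £51.27/£411.79 = 0.124505

12.45%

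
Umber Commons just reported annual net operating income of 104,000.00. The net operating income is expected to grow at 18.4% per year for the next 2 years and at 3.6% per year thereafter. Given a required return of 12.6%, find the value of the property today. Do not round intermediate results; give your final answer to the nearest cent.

D_1 = 123136.00000
D_2 = 145793.02400
Terminal value at year 2: TV = D_2×(1+g_2)/(r−g_2) = 151041.57286/0.09 = 1678239.69849
P_0 = D_1/(1+r)^1 + D_2/(1+r)^2 + TV/(1+r)^2
    = 109357.01599 + 114989.97063 + 1323662.32856 = 1548009.31518

1548009.32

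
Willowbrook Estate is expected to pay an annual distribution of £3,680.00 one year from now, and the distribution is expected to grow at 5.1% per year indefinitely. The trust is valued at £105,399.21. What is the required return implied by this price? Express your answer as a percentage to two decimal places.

8.59%

P = D₁/(r − g) ⇒ r = D₁/P + g = £3,680.0000/£105,399.21 + 0.051 = 0.034915 + 0.051 = 0.085915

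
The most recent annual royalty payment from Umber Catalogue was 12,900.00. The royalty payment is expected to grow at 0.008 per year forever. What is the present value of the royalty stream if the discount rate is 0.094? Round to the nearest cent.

151200.00

D₁ = D₀ × (1 + g) = 12,900.00 × 1.008 = 13,003.2000
Growing perpetuity: P = D₁ / (r − g) = 13,003.2000 / (0.094 − 0.008) = 151,200.00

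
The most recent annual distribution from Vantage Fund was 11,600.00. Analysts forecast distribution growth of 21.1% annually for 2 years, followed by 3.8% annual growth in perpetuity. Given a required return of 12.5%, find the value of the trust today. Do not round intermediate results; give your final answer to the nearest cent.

D_1 = 14047.60000
D_2 = 17011.64360
Terminal value at year 2: TV = D_2×(1+g_2)/(r−g_2) = 17658.08606/0.087 = 202966.50640
P_0 = D_1/(1+r)^1 + D_2/(1+r)^2 + TV/(1+r)^2
    = 12486.75556 + 13441.29865 + 160368.59765 = 186296.65185

186296.65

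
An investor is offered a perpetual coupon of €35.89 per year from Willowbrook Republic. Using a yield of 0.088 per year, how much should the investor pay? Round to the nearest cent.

Level perpetuity: PV = C / r = €35.89 / 0.088 = €407.84

€407.84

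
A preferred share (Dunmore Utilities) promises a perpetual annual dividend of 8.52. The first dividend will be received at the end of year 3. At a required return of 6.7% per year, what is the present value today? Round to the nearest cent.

111.70

Value at end of year 2: C / r = 8.52 / 0.067 = 127.1642
Discount to today: PV = 127.1642 / (1 + 0.067)^2 = 127.1642 / 1.138489 = 111.70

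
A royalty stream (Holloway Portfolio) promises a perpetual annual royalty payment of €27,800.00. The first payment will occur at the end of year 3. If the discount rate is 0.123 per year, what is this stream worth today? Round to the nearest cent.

€179217.40

Value at end of year 2: C / r = €27,800.00 / 0.123 = €226,016.2602
Discount to today: PV = €226,016.2602 / (1 + 0.123)^2 = €226,016.2602 / 1.261129 = €179,217.40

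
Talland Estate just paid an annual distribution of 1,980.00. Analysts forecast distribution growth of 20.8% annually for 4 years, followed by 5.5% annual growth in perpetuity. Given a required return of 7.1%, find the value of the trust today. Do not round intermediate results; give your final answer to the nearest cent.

D_1 = 2391.84000
D_2 = 2889.34272
D_3 = 3490.32601
D_4 = 4216.31381
Terminal value at year 4: TV = D_4×(1+g_2)/(r−g_2) = 4448.21107/0.016 = 278013.19217
P_0 = D_1/(1+r)^1 + D_2/(1+r)^2 + D_3/(1+r)^3 + D_4/(1+r)^4 + TV/(1+r)^4
    = 2233.27731 + 2518.95331 + 2841.17236 + 3204.60897 + 211303.90400 = 222101.91595

222101.92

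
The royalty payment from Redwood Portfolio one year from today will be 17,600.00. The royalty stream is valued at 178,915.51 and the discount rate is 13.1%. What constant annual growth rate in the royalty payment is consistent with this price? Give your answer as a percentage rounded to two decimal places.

3.26%

P = D₁/(r−g) ⇒ g = r − D₁/P = 0.131 − 17,600.00/178,915.51 = 0.032630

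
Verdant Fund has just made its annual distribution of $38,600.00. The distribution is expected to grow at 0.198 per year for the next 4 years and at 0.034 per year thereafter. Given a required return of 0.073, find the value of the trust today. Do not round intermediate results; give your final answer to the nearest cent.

$1795190.90

D_1 = 46242.80000
D_2 = 55398.87440
D_3 = 66367.85153
D_4 = 79508.68613
Terminal value at year 4: TV = D_4×(1+g_2)/(r−g_2) = 82211.98146/0.039 = 2107999.52469
P_0 = D_1/(1+r)^1 + D_2/(1+r)^2 + D_3/(1+r)^3 + D_4/(1+r)^4 + TV/(1+r)^4
    = 43096.73812 + 48117.32737 + 53722.79421 + 59981.27443 + 1590272.76305 = 1795190.89717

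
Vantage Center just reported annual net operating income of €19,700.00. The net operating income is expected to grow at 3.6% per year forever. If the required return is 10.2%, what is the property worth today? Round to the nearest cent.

€309230.30

D₁ = D₀ × (1 + g) = €19,700.00 × 1.036 = €20,409.2000
Growing perpetuity: P = D₁ / (r − g) = €20,409.2000 / (0.102 − 0.036) = €309,230.30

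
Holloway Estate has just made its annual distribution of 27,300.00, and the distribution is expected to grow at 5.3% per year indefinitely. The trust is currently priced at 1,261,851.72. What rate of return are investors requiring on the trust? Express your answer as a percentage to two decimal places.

D₁ = 27,300.00 × 1.053 = 28,746.9000
P = D₁/(r − g) ⇒ r = D₁/P + g = 28,746.9000/1,261,851.72 + 0.053 = 0.022782 + 0.053 = 0.075782

7.58%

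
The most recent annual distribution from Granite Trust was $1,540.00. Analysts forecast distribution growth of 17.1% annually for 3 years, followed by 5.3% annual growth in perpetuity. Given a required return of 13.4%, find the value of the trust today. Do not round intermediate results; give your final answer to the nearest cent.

$26972.36

D_1 = 1803.34000
D_2 = 2111.71114
D_3 = 2472.81374
Terminal value at year 3: TV = D_3×(1+g_2)/(r−g_2) = 2603.87287/0.081 = 32146.57868
P_0 = D_1/(1+r)^1 + D_2/(1+r)^2 + D_3/(1+r)^3 + TV/(1+r)^3
    = 1590.24691 + 1642.13328 + 1695.71258 + 22044.26356 = 26972.35633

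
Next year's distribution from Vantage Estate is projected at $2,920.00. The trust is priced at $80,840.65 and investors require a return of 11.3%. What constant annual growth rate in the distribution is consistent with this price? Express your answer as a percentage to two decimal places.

P = D₁/(r−g) ⇒ g = r − D₁/P = 0.113 − $2,920.00/$80,840.65 = 0.076880

7.69%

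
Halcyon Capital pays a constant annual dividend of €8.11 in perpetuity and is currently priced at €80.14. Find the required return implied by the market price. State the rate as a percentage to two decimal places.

10.12%

P = C/r ⇒ r = C/P = €8.11/€80.14 = 0.101198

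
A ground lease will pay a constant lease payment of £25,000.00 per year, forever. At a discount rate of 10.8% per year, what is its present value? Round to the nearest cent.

Level perpetuity: PV = C / r = £25,000.00 / 0.108 = £231,481.48

£231481.48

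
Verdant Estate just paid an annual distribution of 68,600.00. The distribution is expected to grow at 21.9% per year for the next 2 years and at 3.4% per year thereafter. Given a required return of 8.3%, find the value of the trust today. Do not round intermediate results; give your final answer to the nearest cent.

1998124.47

D_1 = 83623.40000
D_2 = 101936.92460
Terminal value at year 2: TV = D_2×(1+g_2)/(r−g_2) = 105402.78004/0.049 = 2151077.14360
P_0 = D_1/(1+r)^1 + D_2/(1+r)^2 + TV/(1+r)^2
    = 77214.58910 + 86910.97333 + 1833998.90663 = 1998124.46907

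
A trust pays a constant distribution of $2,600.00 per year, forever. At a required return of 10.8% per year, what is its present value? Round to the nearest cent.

$24074.07

Level perpetuity: PV = C / r = $2,600.00 / 0.108 = $24,074.07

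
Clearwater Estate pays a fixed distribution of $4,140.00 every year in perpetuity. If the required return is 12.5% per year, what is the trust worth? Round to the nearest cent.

Level perpetuity: PV = C / r = $4,140.00 / 0.125 = $33,120.00

$33120.00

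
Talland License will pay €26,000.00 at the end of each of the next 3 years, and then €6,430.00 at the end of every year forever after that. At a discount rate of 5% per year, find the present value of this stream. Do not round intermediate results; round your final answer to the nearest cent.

PV of 3-year annuity: €26,000.00 × [1 − (1+0.05)^−3] / 0.05 = 70804.44876
Perpetuity value at year 3: €6,430.00 / 0.05 = 128600.00000
PV of perpetuity: 128600.00000 / (1+0.05)^3 = 111089.51517
Total PV = 70804.44876 + 111089.51517 = 181893.96393

€181893.96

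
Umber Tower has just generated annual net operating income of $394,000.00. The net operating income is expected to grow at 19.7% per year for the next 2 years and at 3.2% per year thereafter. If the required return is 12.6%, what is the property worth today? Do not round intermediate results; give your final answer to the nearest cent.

$5752417.12

D_1 = 471618.00000
D_2 = 564526.74600
Terminal value at year 2: TV = D_2×(1+g_2)/(r−g_2) = 582591.60187/0.094 = 6197782.99864
P_0 = D_1/(1+r)^1 + D_2/(1+r)^2 + TV/(1+r)^2
    = 418843.69449 + 445253.90969 + 4888319.51913 = 5752417.12331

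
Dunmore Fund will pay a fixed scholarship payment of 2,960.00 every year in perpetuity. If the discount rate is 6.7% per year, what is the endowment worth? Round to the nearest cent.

44179.10

Level perpetuity: PV = C / r = 2,960.00 / 0.067 = 44,179.10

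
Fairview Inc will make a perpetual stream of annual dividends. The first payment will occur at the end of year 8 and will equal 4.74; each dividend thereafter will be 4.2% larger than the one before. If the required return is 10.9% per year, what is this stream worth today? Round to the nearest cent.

34.29

Value at end of year 7: C₁ / (r − g) = 4.74 / (0.109 − 0.042) = 70.7463
Discount to today: PV = 70.7463 / (1 + 0.109)^7 = 70.7463 / 2.063103 = 34.29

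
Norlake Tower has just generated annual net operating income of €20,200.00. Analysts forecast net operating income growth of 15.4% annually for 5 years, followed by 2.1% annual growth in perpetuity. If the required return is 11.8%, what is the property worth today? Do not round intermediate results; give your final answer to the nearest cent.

€360315.49

D_1 = 23310.80000
D_2 = 26900.66320
D_3 = 31043.36533
D_4 = 35824.04359
D_5 = 41340.94631
Terminal value at year 5: TV = D_5×(1+g_2)/(r−g_2) = 42209.10618/0.097 = 435145.42454
P_0 = D_1/(1+r)^1 + D_2/(1+r)^2 + D_3/(1+r)^3 + D_4/(1+r)^4 + D_5/(1+r)^5 + TV/(1+r)^5
    = 20850.44723 + 21521.83909 + 22214.85001 + 22930.17612 + 23668.53600 + 249129.64182 = 360315.49026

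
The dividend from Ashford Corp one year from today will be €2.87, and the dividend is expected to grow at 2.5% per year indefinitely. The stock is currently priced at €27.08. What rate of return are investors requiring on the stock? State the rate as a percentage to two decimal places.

13.10%

P = D₁/(r − g) ⇒ r = D₁/P + g = €2.8700/€27.08 + 0.025 = 0.105982 + 0.025 = 0.130982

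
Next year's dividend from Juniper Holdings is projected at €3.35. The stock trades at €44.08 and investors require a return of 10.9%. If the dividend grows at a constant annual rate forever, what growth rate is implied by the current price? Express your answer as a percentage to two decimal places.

3.30%

P = D₁/(r−g) ⇒ g = r − D₁/P = 0.109 − €3.35/€44.08 = 0.033002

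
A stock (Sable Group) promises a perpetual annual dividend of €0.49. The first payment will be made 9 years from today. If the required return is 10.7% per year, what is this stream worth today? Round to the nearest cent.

€2.03

Value at end of year 8: C / r = €0.49 / 0.107 = €4.5794
Discount to today: PV = €4.5794 / (1 + 0.107)^8 = €4.5794 / 2.255179 = €2.03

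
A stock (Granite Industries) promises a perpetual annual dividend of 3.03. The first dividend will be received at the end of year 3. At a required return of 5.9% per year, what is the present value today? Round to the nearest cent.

45.79

Value at end of year 2: C / r = 3.03 / 0.059 = 51.3559
Discount to today: PV = 51.3559 / (1 + 0.059)^2 = 51.3559 / 1.121481 = 45.79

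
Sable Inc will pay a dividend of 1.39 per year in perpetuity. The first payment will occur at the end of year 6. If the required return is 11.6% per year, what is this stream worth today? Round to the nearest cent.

6.92

Value at end of year 5: C / r = 1.39 / 0.116 = 11.9828
Discount to today: PV = 11.9828 / (1 + 0.116)^5 = 11.9828 / 1.731095 = 6.92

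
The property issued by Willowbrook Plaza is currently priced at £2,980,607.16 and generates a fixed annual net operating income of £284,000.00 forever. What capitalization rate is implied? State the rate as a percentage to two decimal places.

9.53%

P = C/r ⇒ r = C/P = £284,000.00/£2,980,607.16 = 0.095283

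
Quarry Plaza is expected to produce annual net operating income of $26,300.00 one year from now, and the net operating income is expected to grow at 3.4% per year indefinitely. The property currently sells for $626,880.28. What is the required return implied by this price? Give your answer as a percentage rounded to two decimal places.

7.60%

P = D₁/(r − g) ⇒ r = D₁/P + g = $26,300.0000/$626,880.28 + 0.034 = 0.041954 + 0.034 = 0.075954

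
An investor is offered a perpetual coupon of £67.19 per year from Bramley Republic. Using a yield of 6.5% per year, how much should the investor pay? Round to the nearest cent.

Level perpetuity: PV = C / r = £67.19 / 0.065 = £1,033.69

£1033.69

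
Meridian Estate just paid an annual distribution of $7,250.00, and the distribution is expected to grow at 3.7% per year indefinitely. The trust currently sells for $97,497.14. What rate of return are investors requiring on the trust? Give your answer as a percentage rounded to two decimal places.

11.41%

D₁ = $7,250.00 × 1.037 = $7,518.2500
P = D₁/(r − g) ⇒ r = D₁/P + g = $7,518.2500/$97,497.14 + 0.037 = 0.077113 + 0.037 = 0.114113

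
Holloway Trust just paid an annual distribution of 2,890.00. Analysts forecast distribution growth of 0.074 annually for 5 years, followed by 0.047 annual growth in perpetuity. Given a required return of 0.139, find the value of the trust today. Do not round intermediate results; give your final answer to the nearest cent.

D_1 = 3103.86000
D_2 = 3333.54564
D_3 = 3580.22802
D_4 = 3845.16489
D_5 = 4129.70709
Terminal value at year 5: TV = D_5×(1+g_2)/(r−g_2) = 4323.80333/0.092 = 46997.86224
P_0 = D_1/(1+r)^1 + D_2/(1+r)^2 + D_3/(1+r)^3 + D_4/(1+r)^4 + D_5/(1+r)^5 + TV/(1+r)^5
    = 2725.07463 + 2569.56115 + 2422.92245 + 2284.65208 + 2154.27246 + 24516.55722 = 36673.03998

36673.04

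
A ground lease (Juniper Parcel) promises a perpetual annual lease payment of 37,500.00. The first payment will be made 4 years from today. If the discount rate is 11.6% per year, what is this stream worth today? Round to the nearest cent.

232584.46

Value at end of year 3: C / r = 37,500.00 / 0.116 = 323,275.8621
Discount to today: PV = 323,275.8621 / (1 + 0.116)^3 = 323,275.8621 / 1.389929 = 232,584.46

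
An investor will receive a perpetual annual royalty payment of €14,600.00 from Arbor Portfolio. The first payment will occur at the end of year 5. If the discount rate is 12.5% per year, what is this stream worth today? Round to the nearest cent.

€72917.66

Value at end of year 4: C / r = €14,600.00 / 0.125 = €116,800.0000
Discount to today: PV = €116,800.0000 / (1 + 0.125)^4 = €116,800.0000 / 1.601807 = €72,917.66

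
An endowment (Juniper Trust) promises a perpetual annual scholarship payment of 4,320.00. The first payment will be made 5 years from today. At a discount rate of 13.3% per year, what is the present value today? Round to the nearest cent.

Value at end of year 4: C / r = 4,320.00 / 0.133 = 32,481.2030
Discount to today: PV = 32,481.2030 / (1 + 0.133)^4 = 32,481.2030 / 1.647857 = 19,711.17

19711.17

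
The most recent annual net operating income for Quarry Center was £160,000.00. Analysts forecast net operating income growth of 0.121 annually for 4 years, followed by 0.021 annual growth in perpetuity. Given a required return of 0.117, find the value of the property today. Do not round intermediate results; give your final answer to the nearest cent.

£2371922.91

D_1 = 179360.00000
D_2 = 201062.56000
D_3 = 225391.12976
D_4 = 252663.45646
Terminal value at year 4: TV = D_4×(1+g_2)/(r−g_2) = 257969.38905/0.096 = 2687181.13590
P_0 = D_1/(1+r)^1 + D_2/(1+r)^2 + D_3/(1+r)^3 + D_4/(1+r)^4 + TV/(1+r)^4
    = 160572.96329 + 161147.97838 + 161725.05261 + 162304.19335 + 1726172.72307 = 2371922.91072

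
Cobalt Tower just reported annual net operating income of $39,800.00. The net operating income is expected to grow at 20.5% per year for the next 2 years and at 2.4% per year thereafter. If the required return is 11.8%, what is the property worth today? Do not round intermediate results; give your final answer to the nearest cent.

$592801.94

D_1 = 47959.00000
D_2 = 57790.59500
Terminal value at year 2: TV = D_2×(1+g_2)/(r−g_2) = 59177.56928/0.094 = 629548.60936
P_0 = D_1/(1+r)^1 + D_2/(1+r)^2 + TV/(1+r)^2
    = 42897.13775 + 46235.28711 + 503669.51060 = 592801.93545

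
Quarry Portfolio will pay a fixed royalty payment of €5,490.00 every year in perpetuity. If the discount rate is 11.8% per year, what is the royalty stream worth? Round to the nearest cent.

Level perpetuity: PV = C / r = €5,490.00 / 0.118 = €46,525.42

€46525.42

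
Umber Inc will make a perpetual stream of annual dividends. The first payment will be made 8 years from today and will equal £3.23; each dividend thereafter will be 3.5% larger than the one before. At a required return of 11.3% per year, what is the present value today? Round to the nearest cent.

£19.57

Value at end of year 7: C₁ / (r − g) = £3.23 / (0.113 − 0.035) = £41.4103
Discount to today: PV = £41.4103 / (1 + 0.113)^7 = £41.4103 / 2.115759 = £19.57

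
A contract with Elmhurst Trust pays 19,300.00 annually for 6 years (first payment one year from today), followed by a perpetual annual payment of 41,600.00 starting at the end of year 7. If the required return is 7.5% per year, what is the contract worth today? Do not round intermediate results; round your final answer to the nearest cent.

PV of 6-year annuity: 19,300.00 × [1 − (1+0.075)^−6] / 0.075 = 90591.23591
Perpetuity value at year 6: 41,600.00 / 0.075 = 554666.66667
PV of perpetuity: 554666.66667 / (1+0.075)^6 = 359402.65558
Total PV = 90591.23591 + 359402.65558 = 449993.89149

449993.89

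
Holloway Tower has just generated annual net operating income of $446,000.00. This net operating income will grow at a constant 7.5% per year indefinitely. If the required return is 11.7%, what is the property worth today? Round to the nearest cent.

$11415476.19

D₁ = D₀ × (1 + g) = $446,000.00 × 1.075 = $479,450.0000
Growing perpetuity: P = D₁ / (r − g) = $479,450.0000 / (0.117 − 0.075) = $11,415,476.19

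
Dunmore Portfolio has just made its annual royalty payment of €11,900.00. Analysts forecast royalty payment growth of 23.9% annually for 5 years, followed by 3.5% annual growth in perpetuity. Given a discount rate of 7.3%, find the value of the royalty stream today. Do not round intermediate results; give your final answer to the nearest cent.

€758881.89

D_1 = 14744.10000
D_2 = 18267.93990
D_3 = 22633.97754
D_4 = 28043.49817
D_5 = 34745.89423
Terminal value at year 5: TV = D_5×(1+g_2)/(r−g_2) = 35962.00053/0.038 = 946368.43493
P_0 = D_1/(1+r)^1 + D_2/(1+r)^2 + D_3/(1+r)^3 + D_4/(1+r)^4 + D_5/(1+r)^5 + TV/(1+r)^5
    = 13741.00652 + 15866.82860 + 18321.52901 + 21155.98737 + 24428.95466 + 665367.58084 = 758881.88700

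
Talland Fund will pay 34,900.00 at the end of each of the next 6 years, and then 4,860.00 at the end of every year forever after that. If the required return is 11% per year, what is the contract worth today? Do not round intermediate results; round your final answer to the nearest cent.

171267.18

PV of 6-year annuity: 34,900.00 × [1 − (1+0.11)^−6] / 0.11 = 147645.77110
Perpetuity value at year 6: 4,860.00 / 0.11 = 44181.81818
PV of perpetuity: 44181.81818 / (1+0.11)^6 = 23621.40421
Total PV = 147645.77110 + 23621.40421 = 171267.17531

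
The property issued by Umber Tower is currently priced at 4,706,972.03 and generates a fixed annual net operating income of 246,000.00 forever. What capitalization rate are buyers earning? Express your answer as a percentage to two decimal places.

P = C/r ⇒ r = C/P = 246,000.00/4,706,972.03 = 0.052263

5.23%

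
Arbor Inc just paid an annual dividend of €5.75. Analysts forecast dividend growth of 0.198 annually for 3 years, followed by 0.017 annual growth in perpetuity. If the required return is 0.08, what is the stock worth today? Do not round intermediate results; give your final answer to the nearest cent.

€147.99

D_1 = 6.88850
D_2 = 8.25242
D_3 = 9.88640
Terminal value at year 3: TV = D_3×(1+g_2)/(r−g_2) = 10.05447/0.063 = 159.59479
P_0 = D_1/(1+r)^1 + D_2/(1+r)^2 + D_3/(1+r)^3 + TV/(1+r)^3
    = 6.37824 + 7.07512 + 7.84815 + 126.69149 = 147.99300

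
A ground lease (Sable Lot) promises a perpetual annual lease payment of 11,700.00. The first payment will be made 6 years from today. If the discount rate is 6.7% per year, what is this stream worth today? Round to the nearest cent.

126266.74

Value at end of year 5: C / r = 11,700.00 / 0.067 = 174,626.8657
Discount to today: PV = 174,626.8657 / (1 + 0.067)^5 = 174,626.8657 / 1.383000 = 126,266.74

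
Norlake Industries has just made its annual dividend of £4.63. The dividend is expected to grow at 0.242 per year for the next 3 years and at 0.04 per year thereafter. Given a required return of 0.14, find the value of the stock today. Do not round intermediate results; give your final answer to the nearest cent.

£78.80

D_1 = 5.75046
D_2 = 7.14207
D_3 = 8.87045
Terminal value at year 3: TV = D_3×(1+g_2)/(r−g_2) = 9.22527/0.1 = 92.25271
P_0 = D_1/(1+r)^1 + D_2/(1+r)^2 + D_3/(1+r)^3 + TV/(1+r)^3
    = 5.04426 + 5.49559 + 5.98730 + 62.26795 = 78.79511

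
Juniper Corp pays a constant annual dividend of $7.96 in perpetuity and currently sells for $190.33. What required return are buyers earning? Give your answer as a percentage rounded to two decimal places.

4.18%

P = C/r ⇒ r = C/P = $7.96/$190.33 = 0.041822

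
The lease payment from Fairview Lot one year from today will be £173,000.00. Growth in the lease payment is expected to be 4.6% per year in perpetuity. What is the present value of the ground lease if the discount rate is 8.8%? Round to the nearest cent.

Growing perpetuity: P = D₁ / (r − g) = £173,000.0000 / (0.088 − 0.046) = £4,119,047.62

£4119047.62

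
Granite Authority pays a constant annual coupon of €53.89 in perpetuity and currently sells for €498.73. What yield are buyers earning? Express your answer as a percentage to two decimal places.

10.81%

P = C/r ⇒ r = C/P = €53.89/€498.73 = 0.108054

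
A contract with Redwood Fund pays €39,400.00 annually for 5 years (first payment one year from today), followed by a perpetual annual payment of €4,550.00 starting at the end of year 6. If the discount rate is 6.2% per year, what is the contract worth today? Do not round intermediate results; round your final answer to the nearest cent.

€219392.69

PV of 5-year annuity: €39,400.00 × [1 − (1+0.062)^−5] / 0.062 = 165068.01843
Perpetuity value at year 5: €4,550.00 / 0.062 = 73387.09677
PV of perpetuity: 73387.09677 / (1+0.062)^5 = 54324.67333
Total PV = 165068.01843 + 54324.67333 = 219392.69175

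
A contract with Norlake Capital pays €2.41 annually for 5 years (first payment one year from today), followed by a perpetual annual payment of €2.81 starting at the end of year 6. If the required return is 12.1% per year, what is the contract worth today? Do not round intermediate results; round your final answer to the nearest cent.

€21.78

PV of 5-year annuity: €2.41 × [1 − (1+0.121)^−5] / 0.121 = 8.66603
Perpetuity value at year 5: €2.81 / 0.121 = 23.22314
PV of perpetuity: 23.22314 / (1+0.121)^5 = 13.11876
Total PV = 8.66603 + 13.11876 = 21.78479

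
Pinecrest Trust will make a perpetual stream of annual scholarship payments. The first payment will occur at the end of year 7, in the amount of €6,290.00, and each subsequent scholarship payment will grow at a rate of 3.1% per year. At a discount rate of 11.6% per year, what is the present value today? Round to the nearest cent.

€38304.21

Value at end of year 6: C₁ / (r − g) = €6,290.00 / (0.116 − 0.031) = €74,000.0000
Discount to today: PV = €74,000.0000 / (1 + 0.116)^6 = €74,000.0000 / 1.931902 = €38,304.21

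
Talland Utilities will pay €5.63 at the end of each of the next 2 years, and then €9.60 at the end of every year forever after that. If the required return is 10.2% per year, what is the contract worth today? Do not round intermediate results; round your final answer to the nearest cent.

€87.25

PV of 2-year annuity: €5.63 × [1 − (1+0.102)^−2] / 0.102 = 9.74491
Perpetuity value at year 2: €9.60 / 0.102 = 94.11765
PV of perpetuity: 94.11765 / (1+0.102)^2 = 77.50110
Total PV = 9.74491 + 77.50110 = 87.24601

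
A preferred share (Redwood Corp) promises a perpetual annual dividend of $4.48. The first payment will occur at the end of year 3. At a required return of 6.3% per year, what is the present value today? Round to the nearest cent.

Value at end of year 2: C / r = $4.48 / 0.063 = $71.1111
Discount to today: PV = $71.1111 / (1 + 0.063)^2 = $71.1111 / 1.129969 = $62.93

$62.93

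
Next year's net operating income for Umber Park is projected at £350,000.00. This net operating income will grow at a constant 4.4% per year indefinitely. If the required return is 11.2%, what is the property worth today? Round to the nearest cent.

Growing perpetuity: P = D₁ / (r − g) = £350,000.0000 / (0.112 − 0.044) = £5,147,058.82

£5147058.82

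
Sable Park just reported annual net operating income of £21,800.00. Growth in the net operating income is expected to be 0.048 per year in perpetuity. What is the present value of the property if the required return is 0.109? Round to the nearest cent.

D₁ = D₀ × (1 + g) = £21,800.00 × 1.048 = £22,846.4000
Growing perpetuity: P = D₁ / (r − g) = £22,846.4000 / (0.109 − 0.048) = £374,531.15

£374531.15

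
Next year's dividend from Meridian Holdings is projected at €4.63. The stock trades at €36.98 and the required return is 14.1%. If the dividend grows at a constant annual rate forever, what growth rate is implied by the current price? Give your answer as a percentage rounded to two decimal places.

1.58%

P = D₁/(r−g) ⇒ g = r − D₁/P = 0.141 − €4.63/€36.98 = 0.015797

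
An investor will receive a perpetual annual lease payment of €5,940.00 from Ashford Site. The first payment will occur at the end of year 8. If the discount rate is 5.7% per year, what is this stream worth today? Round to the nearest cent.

€70694.67

Value at end of year 7: C / r = €5,940.00 / 0.057 = €104,210.5263
Discount to today: PV = €104,210.5263 / (1 + 0.057)^7 = €104,210.5263 / 1.474093 = €70,694.67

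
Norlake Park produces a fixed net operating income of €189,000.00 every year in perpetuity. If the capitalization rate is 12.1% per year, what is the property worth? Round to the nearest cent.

€1561983.47

Level perpetuity: PV = C / r = €189,000.00 / 0.121 = €1,561,983.47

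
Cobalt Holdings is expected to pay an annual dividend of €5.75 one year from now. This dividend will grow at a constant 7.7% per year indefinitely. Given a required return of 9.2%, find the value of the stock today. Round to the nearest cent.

€383.33

Growing perpetuity: P = D₁ / (r − g) = €5.7500 / (0.092 − 0.077) = €383.33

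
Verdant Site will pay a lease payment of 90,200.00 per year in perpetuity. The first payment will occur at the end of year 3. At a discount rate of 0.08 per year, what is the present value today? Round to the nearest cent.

Value at end of year 2: C / r = 90,200.00 / 0.08 = 1,127,500.0000
Discount to today: PV = 1,127,500.0000 / (1 + 0.08)^2 = 1,127,500.0000 / 1.166400 = 966,649.52

966649.52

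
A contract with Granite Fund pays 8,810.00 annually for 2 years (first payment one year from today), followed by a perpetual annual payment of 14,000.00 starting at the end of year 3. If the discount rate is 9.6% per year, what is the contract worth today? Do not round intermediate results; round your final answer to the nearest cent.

136777.31

PV of 2-year annuity: 8,810.00 × [1 − (1+0.096)^−2] / 0.096 = 15372.55581
Perpetuity value at year 2: 14,000.00 / 0.096 = 145833.33333
PV of perpetuity: 145833.33333 / (1+0.096)^2 = 121404.75429
Total PV = 15372.55581 + 121404.75429 = 136777.31010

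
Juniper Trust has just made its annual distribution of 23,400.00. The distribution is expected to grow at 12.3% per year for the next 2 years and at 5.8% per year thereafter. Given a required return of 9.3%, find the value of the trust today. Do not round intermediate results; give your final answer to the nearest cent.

D_1 = 26278.20000
D_2 = 29510.41860
Terminal value at year 2: TV = D_2×(1+g_2)/(r−g_2) = 31222.02288/0.035 = 892057.79654
P_0 = D_1/(1+r)^1 + D_2/(1+r)^2 + TV/(1+r)^2
    = 24042.26898 + 24702.16658 + 746711.20684 = 795455.64240

795455.64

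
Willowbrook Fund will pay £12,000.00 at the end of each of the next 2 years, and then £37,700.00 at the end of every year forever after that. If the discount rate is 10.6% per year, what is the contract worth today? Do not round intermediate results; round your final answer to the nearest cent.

£311413.64

PV of 2-year annuity: £12,000.00 × [1 − (1+0.106)^−2] / 0.106 = 20659.95442
Perpetuity value at year 2: £37,700.00 / 0.106 = 355660.37736
PV of perpetuity: 355660.37736 / (1+0.106)^2 = 290753.68723
Total PV = 20659.95442 + 290753.68723 = 311413.64165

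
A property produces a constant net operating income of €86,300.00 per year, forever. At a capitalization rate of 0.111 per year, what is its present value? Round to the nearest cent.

Level perpetuity: PV = C / r = €86,300.00 / 0.111 = €777,477.48

€777477.48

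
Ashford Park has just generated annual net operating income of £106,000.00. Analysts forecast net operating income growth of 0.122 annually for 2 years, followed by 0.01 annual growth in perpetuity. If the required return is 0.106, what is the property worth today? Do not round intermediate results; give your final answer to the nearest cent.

£1364330.70

D_1 = 118932.00000
D_2 = 133441.70400
Terminal value at year 2: TV = D_2×(1+g_2)/(r−g_2) = 134776.12104/0.096 = 1403917.92750
P_0 = D_1/(1+r)^1 + D_2/(1+r)^2 + TV/(1+r)^2
    = 107533.45389 + 109089.09156 + 1147708.15076 = 1364330.69620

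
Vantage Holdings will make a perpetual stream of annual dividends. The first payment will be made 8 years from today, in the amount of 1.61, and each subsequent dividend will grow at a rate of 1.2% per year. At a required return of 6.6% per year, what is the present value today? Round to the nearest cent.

19.06

Value at end of year 7: C₁ / (r − g) = 1.61 / (0.066 − 0.012) = 29.8148
Discount to today: PV = 29.8148 / (1 + 0.066)^7 = 29.8148 / 1.564229 = 19.06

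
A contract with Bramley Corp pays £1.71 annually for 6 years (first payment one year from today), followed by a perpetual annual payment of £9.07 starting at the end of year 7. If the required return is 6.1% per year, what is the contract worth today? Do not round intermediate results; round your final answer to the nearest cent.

PV of 6-year annuity: £1.71 × [1 − (1+0.061)^−6] / 0.061 = 8.38227
Perpetuity value at year 6: £9.07 / 0.061 = 148.68852
PV of perpetuity: 148.68852 / (1+0.061)^6 = 104.22818
Total PV = 8.38227 + 104.22818 = 112.61045

£112.61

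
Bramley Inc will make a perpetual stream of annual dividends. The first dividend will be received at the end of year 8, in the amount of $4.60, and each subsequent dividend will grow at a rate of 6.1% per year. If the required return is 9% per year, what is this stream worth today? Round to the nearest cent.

Value at end of year 7: C₁ / (r − g) = $4.60 / (0.09 − 0.061) = $158.6207
Discount to today: PV = $158.6207 / (1 + 0.09)^7 = $158.6207 / 1.828039 = $86.77

$86.77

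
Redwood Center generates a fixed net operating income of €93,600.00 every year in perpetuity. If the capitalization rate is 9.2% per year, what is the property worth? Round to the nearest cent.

€1017391.30

Level perpetuity: PV = C / r = €93,600.00 / 0.092 = €1,017,391.30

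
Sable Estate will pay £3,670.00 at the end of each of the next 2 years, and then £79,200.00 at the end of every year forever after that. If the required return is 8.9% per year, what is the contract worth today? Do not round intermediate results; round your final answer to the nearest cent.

£756841.54

PV of 2-year annuity: £3,670.00 × [1 − (1+0.089)^−2] / 0.089 = 6464.70549
Perpetuity value at year 2: £79,200.00 / 0.089 = 889887.64045
PV of perpetuity: 889887.64045 / (1+0.089)^2 = 750376.82986
Total PV = 6464.70549 + 750376.82986 = 756841.53535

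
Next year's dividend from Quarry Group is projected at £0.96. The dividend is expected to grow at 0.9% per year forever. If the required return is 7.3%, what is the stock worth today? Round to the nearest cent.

£15.00

Growing perpetuity: P = D₁ / (r − g) = £0.9600 / (0.073 − 0.009) = £15.00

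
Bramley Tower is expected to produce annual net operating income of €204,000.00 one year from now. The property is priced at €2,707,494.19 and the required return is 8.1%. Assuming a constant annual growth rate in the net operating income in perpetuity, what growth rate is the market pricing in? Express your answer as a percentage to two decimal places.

0.57%

P = D₁/(r−g) ⇒ g = r − D₁/P = 0.081 − €204,000.00/€2,707,494.19 = 0.005654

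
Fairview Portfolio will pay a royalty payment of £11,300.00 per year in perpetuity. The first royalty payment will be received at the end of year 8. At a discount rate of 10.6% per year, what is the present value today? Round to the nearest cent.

Value at end of year 7: C / r = £11,300.00 / 0.106 = £106,603.7736
Discount to today: PV = £106,603.7736 / (1 + 0.106)^7 = £106,603.7736 / 2.024351 = £52,660.71

£52660.71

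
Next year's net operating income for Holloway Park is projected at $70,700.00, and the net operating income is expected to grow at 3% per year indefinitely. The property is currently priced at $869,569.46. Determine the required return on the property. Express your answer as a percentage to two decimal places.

P = D₁/(r − g) ⇒ r = D₁/P + g = $70,700.0000/$869,569.46 + 0.03 = 0.081305 + 0.03 = 0.111305

11.13%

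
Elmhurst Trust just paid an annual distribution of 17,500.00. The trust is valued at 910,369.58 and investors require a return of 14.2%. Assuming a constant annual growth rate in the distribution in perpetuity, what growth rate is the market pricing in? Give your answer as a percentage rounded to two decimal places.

12.05%

P = D₀(1+g)/(r−g) ⇒ P(r−g) = D₀(1+g) ⇒ g(P+D₀) = P·r − D₀
g = (P·r − D₀)/(P + D₀) = (910,369.58×0.142 − 17,500.00) / (910,369.58 + 17,500.00) = 0.120461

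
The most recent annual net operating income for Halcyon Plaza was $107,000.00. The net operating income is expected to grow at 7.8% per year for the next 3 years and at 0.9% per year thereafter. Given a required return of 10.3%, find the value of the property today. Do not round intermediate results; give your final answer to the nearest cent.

D_1 = 115346.00000
D_2 = 124342.98800
D_3 = 134041.74106
Terminal value at year 3: TV = D_3×(1+g_2)/(r−g_2) = 135248.11673/0.094 = 1438809.75248
P_0 = D_1/(1+r)^1 + D_2/(1+r)^2 + D_3/(1+r)^3 + TV/(1+r)^3
    = 104574.79601 + 102204.56038 + 99888.04723 + 1072202.54948 = 1378869.95310

$1378869.95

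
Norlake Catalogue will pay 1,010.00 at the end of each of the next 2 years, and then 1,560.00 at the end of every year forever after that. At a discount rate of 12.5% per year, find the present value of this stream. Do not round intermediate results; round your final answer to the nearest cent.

PV of 2-year annuity: 1,010.00 × [1 − (1+0.125)^−2] / 0.125 = 1695.80247
Perpetuity value at year 2: 1,560.00 / 0.125 = 12480.00000
PV of perpetuity: 12480.00000 / (1+0.125)^2 = 9860.74074
Total PV = 1695.80247 + 9860.74074 = 11556.54321

11556.54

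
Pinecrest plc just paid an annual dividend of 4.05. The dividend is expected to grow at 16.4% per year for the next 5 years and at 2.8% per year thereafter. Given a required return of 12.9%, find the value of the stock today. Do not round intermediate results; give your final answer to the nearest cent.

D_1 = 4.71420
D_2 = 5.48733
D_3 = 6.38725
D_4 = 7.43476
D_5 = 8.65406
Terminal value at year 5: TV = D_5×(1+g_2)/(r−g_2) = 8.89637/0.101 = 88.08291
P_0 = D_1/(1+r)^1 + D_2/(1+r)^2 + D_3/(1+r)^3 + D_4/(1+r)^4 + D_5/(1+r)^5 + TV/(1+r)^5
    = 4.17555 + 4.30500 + 4.43846 + 4.57605 + 4.71792 + 48.01998 = 70.23296

70.23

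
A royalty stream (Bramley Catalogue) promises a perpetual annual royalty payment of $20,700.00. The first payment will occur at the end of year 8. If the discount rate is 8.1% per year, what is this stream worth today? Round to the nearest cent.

$148151.30

Value at end of year 7: C / r = $20,700.00 / 0.081 = $255,555.5556
Discount to today: PV = $255,555.5556 / (1 + 0.081)^7 = $255,555.5556 / 1.724963 = $148,151.30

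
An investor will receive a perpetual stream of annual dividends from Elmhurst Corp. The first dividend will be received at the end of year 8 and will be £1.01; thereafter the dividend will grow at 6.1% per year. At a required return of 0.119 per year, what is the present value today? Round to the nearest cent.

Value at end of year 7: C₁ / (r − g) = £1.01 / (0.119 − 0.061) = £17.4138
Discount to today: PV = £17.4138 / (1 + 0.119)^7 = £17.4138 / 2.196902 = £7.93

£7.93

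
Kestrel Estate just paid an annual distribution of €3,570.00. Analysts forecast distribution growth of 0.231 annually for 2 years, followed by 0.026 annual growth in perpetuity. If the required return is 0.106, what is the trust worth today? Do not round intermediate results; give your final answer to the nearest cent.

D_1 = 4394.67000
D_2 = 5409.83877
Terminal value at year 2: TV = D_2×(1+g_2)/(r−g_2) = 5550.49458/0.08 = 69381.18223
P_0 = D_1/(1+r)^1 + D_2/(1+r)^2 + TV/(1+r)^2
    = 3973.48101 + 4422.56341 + 56719.37568 = 65115.42009

€65115.42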